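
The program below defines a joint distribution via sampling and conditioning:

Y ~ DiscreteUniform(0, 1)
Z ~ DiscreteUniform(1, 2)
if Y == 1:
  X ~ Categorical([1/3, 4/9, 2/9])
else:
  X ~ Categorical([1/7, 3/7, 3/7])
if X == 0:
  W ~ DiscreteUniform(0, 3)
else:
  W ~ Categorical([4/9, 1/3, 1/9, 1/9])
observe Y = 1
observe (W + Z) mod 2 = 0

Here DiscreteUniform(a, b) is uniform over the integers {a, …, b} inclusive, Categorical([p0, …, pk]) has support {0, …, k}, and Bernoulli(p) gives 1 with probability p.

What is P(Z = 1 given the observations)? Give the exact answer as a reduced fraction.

P(Z = 1 | obs) = 25/54

Enumerate traces; 12 have nonzero weight after conditioning:
  (Y=1, Z=1, X=0, W=1) weight 1/48
  (Y=1, Z=1, X=0, W=3) weight 1/48
  (Y=1, Z=1, X=1, W=1) weight 1/27
  (Y=1, Z=1, X=1, W=3) weight 1/81
  (Y=1, Z=1, X=2, W=1) weight 1/54
  (Y=1, Z=1, X=2, W=3) weight 1/162
  (Y=1, Z=2, X=0, W=0) weight 1/48
  (Y=1, Z=2, X=0, W=2) weight 1/48
  … 4 more
Group by Z:
  weight(Z=1) = 25/216
  weight(Z=2) = 29/216
Total weight = 25/216 + 29/216 = 1/4
P(Z=1 | obs) = 25/216 / 1/4 = 25/54
P(Z=2 | obs) = 29/216 / 1/4 = 29/54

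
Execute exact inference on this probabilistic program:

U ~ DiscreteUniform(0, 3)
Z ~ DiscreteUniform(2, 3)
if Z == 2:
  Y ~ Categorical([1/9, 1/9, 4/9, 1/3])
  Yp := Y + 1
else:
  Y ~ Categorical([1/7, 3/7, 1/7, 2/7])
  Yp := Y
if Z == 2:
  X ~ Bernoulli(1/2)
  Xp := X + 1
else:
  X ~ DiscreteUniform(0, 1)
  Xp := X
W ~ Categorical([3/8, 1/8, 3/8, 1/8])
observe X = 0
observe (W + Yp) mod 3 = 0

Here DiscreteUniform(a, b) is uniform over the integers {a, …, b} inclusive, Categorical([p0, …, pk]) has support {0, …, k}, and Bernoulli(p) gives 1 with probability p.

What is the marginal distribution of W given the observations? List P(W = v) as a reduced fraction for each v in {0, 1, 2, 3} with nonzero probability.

P(W=0) = 165/401, P(W=1) = 16/401, P(W=2) = 165/401, P(W=3) = 55/401

Enumerate traces; 44 have nonzero weight after conditioning:
  (U=0, Z=2, Y=0, X=0, W=2) weight 1/384
  (U=0, Z=2, Y=1, X=0, W=1) weight 1/1152
  (U=0, Z=2, Y=2, X=0, W=0) weight 1/96
  (U=0, Z=2, Y=2, X=0, W=3) weight 1/288
  (U=0, Z=2, Y=3, X=0, W=2) weight 1/128
  (U=0, Z=3, Y=0, X=0, W=0) weight 3/896
  (U=0, Z=3, Y=0, X=0, W=3) weight 1/896
  (U=0, Z=3, Y=1, X=0, W=2) weight 9/896
  … 36 more
Group by W:
  weight(W=0) = 55/672
  weight(W=1) = 1/126
  weight(W=2) = 55/672
  weight(W=3) = 55/2016
Total weight = 55/672 + 1/126 + 55/672 + 55/2016 = 401/2016
P(W=0 | obs) = 55/672 / 401/2016 = 165/401
P(W=1 | obs) = 1/126 / 401/2016 = 16/401
P(W=2 | obs) = 55/672 / 401/2016 = 165/401
P(W=3 | obs) = 55/2016 / 401/2016 = 55/401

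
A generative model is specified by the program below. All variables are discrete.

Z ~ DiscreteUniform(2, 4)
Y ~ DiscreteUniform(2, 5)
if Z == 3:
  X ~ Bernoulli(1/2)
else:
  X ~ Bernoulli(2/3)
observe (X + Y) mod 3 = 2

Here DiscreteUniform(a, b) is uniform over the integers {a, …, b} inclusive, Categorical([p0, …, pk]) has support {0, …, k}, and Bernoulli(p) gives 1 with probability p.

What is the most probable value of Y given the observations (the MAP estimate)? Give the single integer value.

Enumerate traces; 9 have nonzero weight after conditioning:
  (Z=2, Y=2, X=0) weight 1/36
  (Z=2, Y=4, X=1) weight 1/18
  (Z=2, Y=5, X=0) weight 1/36
  (Z=3, Y=2, X=0) weight 1/24
  (Z=3, Y=4, X=1) weight 1/24
  (Z=3, Y=5, X=0) weight 1/24
  (Z=4, Y=2, X=0) weight 1/36
  (Z=4, Y=4, X=1) weight 1/18
  … 1 more
Group by Y:
  weight(Y=2) = 7/72
  weight(Y=4) = 11/72
  weight(Y=5) = 7/72
Total weight = 7/72 + 11/72 + 7/72 = 25/72
P(Y=2 | obs) = 7/72 / 25/72 = 7/25
P(Y=4 | obs) = 11/72 / 25/72 = 11/25
P(Y=5 | obs) = 7/72 / 25/72 = 7/25
argmax = 4

argmax_v P(Y = v | obs) = 4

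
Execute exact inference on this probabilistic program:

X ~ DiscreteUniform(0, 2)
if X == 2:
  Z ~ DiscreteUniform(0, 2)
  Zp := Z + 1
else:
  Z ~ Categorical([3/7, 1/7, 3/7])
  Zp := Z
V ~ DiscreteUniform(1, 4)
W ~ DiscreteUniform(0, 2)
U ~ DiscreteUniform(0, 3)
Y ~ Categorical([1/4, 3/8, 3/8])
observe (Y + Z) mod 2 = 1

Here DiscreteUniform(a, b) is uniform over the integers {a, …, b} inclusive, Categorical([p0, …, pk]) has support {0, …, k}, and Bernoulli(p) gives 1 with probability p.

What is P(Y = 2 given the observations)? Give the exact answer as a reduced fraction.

Enumerate traces; 576 have nonzero weight after conditioning:
  (X=0, Z=0, V=1, W=0, U=0, Y=1) weight 1/896
  (X=0, Z=0, V=1, W=0, U=1, Y=1) weight 1/896
  (X=0, Z=0, V=1, W=0, U=2, Y=1) weight 1/896
  (X=0, Z=0, V=1, W=0, U=3, Y=1) weight 1/896
  (X=0, Z=0, V=1, W=1, U=0, Y=1) weight 1/896
  (X=0, Z=0, V=1, W=1, U=1, Y=1) weight 1/896
  (X=0, Z=0, V=1, W=1, U=2, Y=1) weight 1/896
  (X=0, Z=0, V=1, W=1, U=3, Y=1) weight 1/896
  (X=0, Z=1, V=1, W=0, U=0, Y=0) weight 1/4032
  (X=0, Z=1, V=1, W=0, U=0, Y=2) weight 1/2688
  … 566 more
Group by Y:
  weight(Y=0) = 13/252
  weight(Y=1) = 25/84
  weight(Y=2) = 13/168
Total weight = 13/252 + 25/84 + 13/168 = 215/504
P(Y=0 | obs) = 13/252 / 215/504 = 26/215
P(Y=1 | obs) = 25/84 / 215/504 = 30/43
P(Y=2 | obs) = 13/168 / 215/504 = 39/215

P(Y = 2 | obs) = 39/215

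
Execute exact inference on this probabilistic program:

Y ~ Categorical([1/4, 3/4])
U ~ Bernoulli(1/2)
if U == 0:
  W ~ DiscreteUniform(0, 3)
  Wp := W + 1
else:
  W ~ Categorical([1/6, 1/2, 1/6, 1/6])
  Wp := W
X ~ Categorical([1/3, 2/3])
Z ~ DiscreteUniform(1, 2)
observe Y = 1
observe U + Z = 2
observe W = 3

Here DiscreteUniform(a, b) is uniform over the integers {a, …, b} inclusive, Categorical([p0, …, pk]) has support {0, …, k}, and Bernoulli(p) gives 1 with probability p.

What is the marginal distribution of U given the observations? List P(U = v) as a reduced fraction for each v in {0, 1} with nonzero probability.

Enumerate traces; 4 have nonzero weight after conditioning:
  (Y=1, U=0, W=3, X=0, Z=2) weight 1/64
  (Y=1, U=0, W=3, X=1, Z=2) weight 1/32
  (Y=1, U=1, W=3, X=0, Z=1) weight 1/96
  (Y=1, U=1, W=3, X=1, Z=1) weight 1/48
Group by U:
  weight(U=0) = 3/64
  weight(U=1) = 1/32
Total weight = 3/64 + 1/32 = 5/64
P(U=0 | obs) = 3/64 / 5/64 = 3/5
P(U=1 | obs) = 1/32 / 5/64 = 2/5

P(U=0) = 3/5, P(U=1) = 2/5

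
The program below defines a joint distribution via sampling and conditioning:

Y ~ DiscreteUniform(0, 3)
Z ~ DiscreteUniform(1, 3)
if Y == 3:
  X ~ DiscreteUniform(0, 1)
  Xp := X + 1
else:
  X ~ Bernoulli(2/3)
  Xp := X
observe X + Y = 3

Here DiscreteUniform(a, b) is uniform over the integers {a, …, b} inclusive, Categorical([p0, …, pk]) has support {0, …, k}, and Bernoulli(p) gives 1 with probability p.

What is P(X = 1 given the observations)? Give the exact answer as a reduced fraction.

P(X = 1 | obs) = 4/7

Enumerate traces; 6 have nonzero weight after conditioning:
  (Y=2, Z=1, X=1) weight 1/18
  (Y=2, Z=2, X=1) weight 1/18
  (Y=2, Z=3, X=1) weight 1/18
  (Y=3, Z=1, X=0) weight 1/24
  (Y=3, Z=2, X=0) weight 1/24
  (Y=3, Z=3, X=0) weight 1/24
Group by X:
  weight(X=0) = 1/8
  weight(X=1) = 1/6
Total weight = 1/8 + 1/6 = 7/24
P(X=0 | obs) = 1/8 / 7/24 = 3/7
P(X=1 | obs) = 1/6 / 7/24 = 4/7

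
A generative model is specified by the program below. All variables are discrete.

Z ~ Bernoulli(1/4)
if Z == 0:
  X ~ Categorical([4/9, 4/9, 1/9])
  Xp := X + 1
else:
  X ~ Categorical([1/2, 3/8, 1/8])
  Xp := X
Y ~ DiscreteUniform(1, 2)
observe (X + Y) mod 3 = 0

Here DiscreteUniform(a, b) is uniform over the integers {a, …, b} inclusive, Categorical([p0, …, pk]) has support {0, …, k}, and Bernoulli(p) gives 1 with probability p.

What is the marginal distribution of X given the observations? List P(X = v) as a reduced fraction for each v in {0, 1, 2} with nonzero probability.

Enumerate traces; 4 have nonzero weight after conditioning:
  (Z=0, X=1, Y=2) weight 1/6
  (Z=0, X=2, Y=1) weight 1/24
  (Z=1, X=1, Y=2) weight 3/64
  (Z=1, X=2, Y=1) weight 1/64
Group by X:
  weight(X=1) = 41/192
  weight(X=2) = 11/192
Total weight = 41/192 + 11/192 = 13/48
P(X=1 | obs) = 41/192 / 13/48 = 41/52
P(X=2 | obs) = 11/192 / 13/48 = 11/52

P(X=1) = 41/52, P(X=2) = 11/52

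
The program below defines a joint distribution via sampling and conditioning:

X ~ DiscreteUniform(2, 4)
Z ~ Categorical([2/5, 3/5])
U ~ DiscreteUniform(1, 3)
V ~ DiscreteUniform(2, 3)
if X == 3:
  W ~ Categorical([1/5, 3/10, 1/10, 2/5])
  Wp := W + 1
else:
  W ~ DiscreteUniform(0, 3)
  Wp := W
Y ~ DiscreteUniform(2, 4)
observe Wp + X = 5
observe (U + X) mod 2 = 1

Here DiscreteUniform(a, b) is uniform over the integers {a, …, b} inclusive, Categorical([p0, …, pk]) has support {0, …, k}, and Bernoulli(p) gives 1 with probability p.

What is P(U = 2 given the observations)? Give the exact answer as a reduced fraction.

Enumerate traces; 60 have nonzero weight after conditioning:
  (X=2, Z=0, U=1, V=2, W=3, Y=2) weight 1/540
  (X=2, Z=0, U=1, V=2, W=3, Y=3) weight 1/540
  (X=2, Z=0, U=1, V=2, W=3, Y=4) weight 1/540
  (X=2, Z=0, U=1, V=3, W=3, Y=2) weight 1/540
  (X=2, Z=0, U=1, V=3, W=3, Y=3) weight 1/540
  (X=2, Z=0, U=1, V=3, W=3, Y=4) weight 1/540
  (X=2, Z=0, U=3, V=2, W=3, Y=2) weight 1/540
  (X=2, Z=0, U=3, V=2, W=3, Y=3) weight 1/540
  (X=3, Z=0, U=2, V=2, W=1, Y=2) weight 1/450
  … 51 more
Group by U:
  weight(U=1) = 1/18
  weight(U=2) = 1/30
  weight(U=3) = 1/18
Total weight = 1/18 + 1/30 + 1/18 = 13/90
P(U=1 | obs) = 1/18 / 13/90 = 5/13
P(U=2 | obs) = 1/30 / 13/90 = 3/13
P(U=3 | obs) = 1/18 / 13/90 = 5/13

P(U = 2 | obs) = 3/13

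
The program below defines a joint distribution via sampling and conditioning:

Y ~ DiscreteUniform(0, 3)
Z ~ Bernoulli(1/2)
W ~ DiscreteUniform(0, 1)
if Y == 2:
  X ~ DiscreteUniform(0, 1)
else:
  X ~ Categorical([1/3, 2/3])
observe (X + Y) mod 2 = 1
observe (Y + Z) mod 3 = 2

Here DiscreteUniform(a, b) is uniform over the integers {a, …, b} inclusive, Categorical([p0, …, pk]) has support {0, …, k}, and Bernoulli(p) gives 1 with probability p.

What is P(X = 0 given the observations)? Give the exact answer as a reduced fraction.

Enumerate traces; 4 have nonzero weight after conditioning:
  (Y=1, Z=1, W=0, X=0) weight 1/48
  (Y=1, Z=1, W=1, X=0) weight 1/48
  (Y=2, Z=0, W=0, X=1) weight 1/32
  (Y=2, Z=0, W=1, X=1) weight 1/32
Group by X:
  weight(X=0) = 1/24
  weight(X=1) = 1/16
Total weight = 1/24 + 1/16 = 5/48
P(X=0 | obs) = 1/24 / 5/48 = 2/5
P(X=1 | obs) = 1/16 / 5/48 = 3/5

P(X = 0 | obs) = 2/5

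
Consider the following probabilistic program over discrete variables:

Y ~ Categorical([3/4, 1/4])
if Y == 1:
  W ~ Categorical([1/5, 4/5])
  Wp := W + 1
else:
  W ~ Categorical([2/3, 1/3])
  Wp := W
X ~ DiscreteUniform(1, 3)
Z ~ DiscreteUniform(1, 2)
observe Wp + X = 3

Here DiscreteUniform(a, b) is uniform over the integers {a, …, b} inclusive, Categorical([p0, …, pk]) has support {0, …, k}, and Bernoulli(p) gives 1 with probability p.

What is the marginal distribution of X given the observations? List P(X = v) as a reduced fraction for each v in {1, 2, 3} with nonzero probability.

P(X=1) = 1/5, P(X=2) = 3/10, P(X=3) = 1/2

Enumerate traces; 8 have nonzero weight after conditioning:
  (Y=0, W=0, X=3, Z=1) weight 1/12
  (Y=0, W=0, X=3, Z=2) weight 1/12
  (Y=0, W=1, X=2, Z=1) weight 1/24
  (Y=0, W=1, X=2, Z=2) weight 1/24
  (Y=1, W=0, X=2, Z=1) weight 1/120
  (Y=1, W=0, X=2, Z=2) weight 1/120
  (Y=1, W=1, X=1, Z=1) weight 1/30
  (Y=1, W=1, X=1, Z=2) weight 1/30
Group by X:
  weight(X=1) = 1/15
  weight(X=2) = 1/10
  weight(X=3) = 1/6
Total weight = 1/15 + 1/10 + 1/6 = 1/3
P(X=1 | obs) = 1/15 / 1/3 = 1/5
P(X=2 | obs) = 1/10 / 1/3 = 3/10
P(X=3 | obs) = 1/6 / 1/3 = 1/2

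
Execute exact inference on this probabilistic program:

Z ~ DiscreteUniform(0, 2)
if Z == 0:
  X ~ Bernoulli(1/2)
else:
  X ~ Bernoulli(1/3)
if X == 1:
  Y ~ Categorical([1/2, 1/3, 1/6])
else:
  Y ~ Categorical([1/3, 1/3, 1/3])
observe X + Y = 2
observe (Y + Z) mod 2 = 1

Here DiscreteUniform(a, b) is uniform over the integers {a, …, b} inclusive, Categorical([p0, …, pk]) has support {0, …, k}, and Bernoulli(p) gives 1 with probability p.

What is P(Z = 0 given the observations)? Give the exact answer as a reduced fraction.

Enumerate traces; 3 have nonzero weight after conditioning:
  (Z=0, X=1, Y=1) weight 1/18
  (Z=1, X=0, Y=2) weight 2/27
  (Z=2, X=1, Y=1) weight 1/27
Group by Z:
  weight(Z=0) = 1/18
  weight(Z=1) = 2/27
  weight(Z=2) = 1/27
Total weight = 1/18 + 2/27 + 1/27 = 1/6
P(Z=0 | obs) = 1/18 / 1/6 = 1/3
P(Z=1 | obs) = 2/27 / 1/6 = 4/9
P(Z=2 | obs) = 1/27 / 1/6 = 2/9

P(Z = 0 | obs) = 1/3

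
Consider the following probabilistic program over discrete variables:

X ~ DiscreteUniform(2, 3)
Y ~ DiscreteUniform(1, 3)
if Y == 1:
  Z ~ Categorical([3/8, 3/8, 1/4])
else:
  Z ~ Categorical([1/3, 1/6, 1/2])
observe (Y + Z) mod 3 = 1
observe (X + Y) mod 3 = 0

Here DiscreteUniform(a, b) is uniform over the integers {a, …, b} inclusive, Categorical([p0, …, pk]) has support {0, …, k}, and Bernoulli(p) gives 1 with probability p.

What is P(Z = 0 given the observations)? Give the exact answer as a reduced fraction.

P(Z = 0 | obs) = 9/13

Enumerate traces; 2 have nonzero weight after conditioning:
  (X=2, Y=1, Z=0) weight 1/16
  (X=3, Y=3, Z=1) weight 1/36
Group by Z:
  weight(Z=0) = 1/16
  weight(Z=1) = 1/36
Total weight = 1/16 + 1/36 = 13/144
P(Z=0 | obs) = 1/16 / 13/144 = 9/13
P(Z=1 | obs) = 1/36 / 13/144 = 4/13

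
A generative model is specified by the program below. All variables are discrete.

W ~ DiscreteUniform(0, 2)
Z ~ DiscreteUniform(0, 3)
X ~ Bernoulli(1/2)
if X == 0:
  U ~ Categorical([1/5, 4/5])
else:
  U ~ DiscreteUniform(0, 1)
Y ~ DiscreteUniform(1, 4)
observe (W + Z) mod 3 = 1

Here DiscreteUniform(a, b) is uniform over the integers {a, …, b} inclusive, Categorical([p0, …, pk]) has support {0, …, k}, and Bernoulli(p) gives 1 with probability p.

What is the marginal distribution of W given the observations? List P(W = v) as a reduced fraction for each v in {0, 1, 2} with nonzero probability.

P(W=0) = 1/4, P(W=1) = 1/2, P(W=2) = 1/4

Enumerate traces; 64 have nonzero weight after conditioning:
  (W=0, Z=1, X=0, U=0, Y=1) weight 1/480
  (W=0, Z=1, X=0, U=0, Y=2) weight 1/480
  (W=0, Z=1, X=0, U=0, Y=3) weight 1/480
  (W=0, Z=1, X=0, U=0, Y=4) weight 1/480
  (W=0, Z=1, X=0, U=1, Y=1) weight 1/120
  (W=0, Z=1, X=0, U=1, Y=2) weight 1/120
  (W=0, Z=1, X=0, U=1, Y=3) weight 1/120
  (W=0, Z=1, X=0, U=1, Y=4) weight 1/120
  (W=1, Z=0, X=0, U=0, Y=1) weight 1/480
  (W=2, Z=2, X=0, U=0, Y=1) weight 1/480
  … 54 more
Group by W:
  weight(W=0) = 1/12
  weight(W=1) = 1/6
  weight(W=2) = 1/12
Total weight = 1/12 + 1/6 + 1/12 = 1/3
P(W=0 | obs) = 1/12 / 1/3 = 1/4
P(W=1 | obs) = 1/6 / 1/3 = 1/2
P(W=2 | obs) = 1/12 / 1/3 = 1/4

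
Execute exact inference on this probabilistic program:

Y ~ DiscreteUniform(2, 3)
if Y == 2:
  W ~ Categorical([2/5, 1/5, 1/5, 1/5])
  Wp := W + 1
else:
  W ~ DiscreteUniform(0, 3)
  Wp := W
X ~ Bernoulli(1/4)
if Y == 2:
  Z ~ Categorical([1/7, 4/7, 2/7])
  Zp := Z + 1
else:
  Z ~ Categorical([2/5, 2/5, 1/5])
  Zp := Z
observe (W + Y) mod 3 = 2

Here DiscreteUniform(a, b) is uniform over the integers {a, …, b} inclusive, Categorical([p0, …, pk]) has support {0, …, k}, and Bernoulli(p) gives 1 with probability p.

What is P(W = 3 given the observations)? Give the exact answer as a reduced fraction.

P(W = 3 | obs) = 4/17

Enumerate traces; 18 have nonzero weight after conditioning:
  (Y=2, W=0, X=0, Z=0) weight 3/140
  (Y=2, W=0, X=0, Z=1) weight 3/35
  (Y=2, W=0, X=0, Z=2) weight 3/70
  (Y=2, W=0, X=1, Z=0) weight 1/140
  (Y=2, W=0, X=1, Z=1) weight 1/35
  (Y=2, W=0, X=1, Z=2) weight 1/70
  (Y=2, W=3, X=0, Z=0) weight 3/280
  (Y=2, W=3, X=0, Z=1) weight 3/70
  (Y=3, W=2, X=0, Z=0) weight 3/80
  … 9 more
Group by W:
  weight(W=0) = 1/5
  weight(W=2) = 1/8
  weight(W=3) = 1/10
Total weight = 1/5 + 1/8 + 1/10 = 17/40
P(W=0 | obs) = 1/5 / 17/40 = 8/17
P(W=2 | obs) = 1/8 / 17/40 = 5/17
P(W=3 | obs) = 1/10 / 17/40 = 4/17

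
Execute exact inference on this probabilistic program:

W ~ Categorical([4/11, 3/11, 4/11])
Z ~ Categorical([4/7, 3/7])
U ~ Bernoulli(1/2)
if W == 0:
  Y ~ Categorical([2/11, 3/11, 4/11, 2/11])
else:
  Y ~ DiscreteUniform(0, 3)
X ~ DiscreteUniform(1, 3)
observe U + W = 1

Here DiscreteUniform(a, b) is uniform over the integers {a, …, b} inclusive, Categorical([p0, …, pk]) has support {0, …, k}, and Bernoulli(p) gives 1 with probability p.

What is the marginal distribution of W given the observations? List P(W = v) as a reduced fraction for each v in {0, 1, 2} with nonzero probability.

Enumerate traces; 48 have nonzero weight after conditioning:
  (W=0, Z=0, U=1, Y=0, X=1) weight 16/2541
  (W=0, Z=0, U=1, Y=0, X=2) weight 16/2541
  (W=0, Z=0, U=1, Y=0, X=3) weight 16/2541
  (W=0, Z=0, U=1, Y=1, X=1) weight 8/847
  (W=0, Z=0, U=1, Y=1, X=2) weight 8/847
  (W=0, Z=0, U=1, Y=1, X=3) weight 8/847
  (W=0, Z=0, U=1, Y=2, X=1) weight 32/2541
  (W=0, Z=0, U=1, Y=2, X=2) weight 32/2541
  (W=1, Z=0, U=0, Y=0, X=1) weight 1/154
  … 39 more
Group by W:
  weight(W=0) = 2/11
  weight(W=1) = 3/22
Total weight = 2/11 + 3/22 = 7/22
P(W=0 | obs) = 2/11 / 7/22 = 4/7
P(W=1 | obs) = 3/22 / 7/22 = 3/7

P(W=0) = 4/7, P(W=1) = 3/7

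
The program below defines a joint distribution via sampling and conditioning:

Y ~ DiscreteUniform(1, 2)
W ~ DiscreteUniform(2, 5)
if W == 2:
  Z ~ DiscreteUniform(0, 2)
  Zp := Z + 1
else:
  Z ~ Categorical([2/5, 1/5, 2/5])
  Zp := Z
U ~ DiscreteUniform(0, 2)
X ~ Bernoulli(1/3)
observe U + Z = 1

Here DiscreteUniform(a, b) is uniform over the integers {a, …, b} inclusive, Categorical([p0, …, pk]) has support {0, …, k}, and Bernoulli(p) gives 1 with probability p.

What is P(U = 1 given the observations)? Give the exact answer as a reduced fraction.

Enumerate traces; 32 have nonzero weight after conditioning:
  (Y=1, W=2, Z=0, U=1, X=0) weight 1/108
  (Y=1, W=2, Z=0, U=1, X=1) weight 1/216
  (Y=1, W=2, Z=1, U=0, X=0) weight 1/108
  (Y=1, W=2, Z=1, U=0, X=1) weight 1/216
  (Y=1, W=3, Z=0, U=1, X=0) weight 1/90
  (Y=1, W=3, Z=0, U=1, X=1) weight 1/180
  (Y=1, W=3, Z=1, U=0, X=0) weight 1/180
  (Y=1, W=3, Z=1, U=0, X=1) weight 1/360
  … 24 more
Group by U:
  weight(U=0) = 7/90
  weight(U=1) = 23/180
Total weight = 7/90 + 23/180 = 37/180
P(U=0 | obs) = 7/90 / 37/180 = 14/37
P(U=1 | obs) = 23/180 / 37/180 = 23/37

P(U = 1 | obs) = 23/37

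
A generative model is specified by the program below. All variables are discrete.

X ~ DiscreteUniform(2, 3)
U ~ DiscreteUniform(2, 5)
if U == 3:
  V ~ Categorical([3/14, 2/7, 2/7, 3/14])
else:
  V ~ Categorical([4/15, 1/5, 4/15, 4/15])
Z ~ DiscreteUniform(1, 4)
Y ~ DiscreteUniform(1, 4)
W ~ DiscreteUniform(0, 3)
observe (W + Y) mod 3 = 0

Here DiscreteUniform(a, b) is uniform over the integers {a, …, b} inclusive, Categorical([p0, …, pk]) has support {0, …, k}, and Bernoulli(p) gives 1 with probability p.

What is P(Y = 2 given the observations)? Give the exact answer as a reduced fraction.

Enumerate traces; 640 have nonzero weight after conditioning:
  (X=2, U=2, V=0, Z=1, Y=1, W=2) weight 1/1920
  (X=2, U=2, V=0, Z=1, Y=2, W=1) weight 1/1920
  (X=2, U=2, V=0, Z=1, Y=3, W=0) weight 1/1920
  (X=2, U=2, V=0, Z=1, Y=3, W=3) weight 1/1920
  (X=2, U=2, V=0, Z=1, Y=4, W=2) weight 1/1920
  (X=2, U=2, V=0, Z=2, Y=1, W=2) weight 1/1920
  (X=2, U=2, V=0, Z=2, Y=2, W=1) weight 1/1920
  (X=2, U=2, V=0, Z=2, Y=3, W=0) weight 1/1920
  … 632 more
Group by Y:
  weight(Y=1) = 1/16
  weight(Y=2) = 1/16
  weight(Y=3) = 1/8
  weight(Y=4) = 1/16
Total weight = 1/16 + 1/16 + 1/8 + 1/16 = 5/16
P(Y=1 | obs) = 1/16 / 5/16 = 1/5
P(Y=2 | obs) = 1/16 / 5/16 = 1/5
P(Y=3 | obs) = 1/8 / 5/16 = 2/5
P(Y=4 | obs) = 1/16 / 5/16 = 1/5

P(Y = 2 | obs) = 1/5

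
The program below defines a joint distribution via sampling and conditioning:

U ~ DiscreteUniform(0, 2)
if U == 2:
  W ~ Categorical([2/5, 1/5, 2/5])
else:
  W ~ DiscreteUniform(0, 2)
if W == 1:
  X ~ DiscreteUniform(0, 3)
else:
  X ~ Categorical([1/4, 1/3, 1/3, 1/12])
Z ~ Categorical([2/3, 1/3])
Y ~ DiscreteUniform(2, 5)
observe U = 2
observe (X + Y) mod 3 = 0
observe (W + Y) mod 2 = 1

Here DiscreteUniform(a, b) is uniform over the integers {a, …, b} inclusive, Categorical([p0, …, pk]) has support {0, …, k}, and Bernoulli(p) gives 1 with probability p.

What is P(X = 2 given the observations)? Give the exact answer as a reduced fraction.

P(X = 2 | obs) = 3/38

Enumerate traces; 16 have nonzero weight after conditioning:
  (U=2, W=0, X=0, Z=0, Y=3) weight 1/180
  (U=2, W=0, X=0, Z=1, Y=3) weight 1/360
  (U=2, W=0, X=1, Z=0, Y=5) weight 1/135
  (U=2, W=0, X=1, Z=1, Y=5) weight 1/270
  (U=2, W=0, X=3, Z=0, Y=3) weight 1/540
  (U=2, W=0, X=3, Z=1, Y=3) weight 1/1080
  (U=2, W=1, X=1, Z=0, Y=2) weight 1/360
  (U=2, W=1, X=1, Z=1, Y=2) weight 1/720
  (U=2, W=1, X=2, Z=0, Y=4) weight 1/360
  … 7 more
Group by X:
  weight(X=0) = 1/60
  weight(X=1) = 19/720
  weight(X=2) = 1/240
  weight(X=3) = 1/180
Total weight = 1/60 + 19/720 + 1/240 + 1/180 = 19/360
P(X=0 | obs) = 1/60 / 19/360 = 6/19
P(X=1 | obs) = 19/720 / 19/360 = 1/2
P(X=2 | obs) = 1/240 / 19/360 = 3/38
P(X=3 | obs) = 1/180 / 19/360 = 2/19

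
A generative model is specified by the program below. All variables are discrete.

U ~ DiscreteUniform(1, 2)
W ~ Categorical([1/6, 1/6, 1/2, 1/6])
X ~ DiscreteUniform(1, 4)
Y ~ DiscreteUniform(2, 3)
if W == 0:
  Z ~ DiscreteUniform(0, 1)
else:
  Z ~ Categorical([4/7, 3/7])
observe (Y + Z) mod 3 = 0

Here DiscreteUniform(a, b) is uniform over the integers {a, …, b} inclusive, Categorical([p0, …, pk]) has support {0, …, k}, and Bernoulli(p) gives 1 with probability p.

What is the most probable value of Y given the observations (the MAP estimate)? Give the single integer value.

argmax_v P(Y = v | obs) = 3

Enumerate traces; 64 have nonzero weight after conditioning:
  (U=1, W=0, X=1, Y=2, Z=1) weight 1/192
  (U=1, W=0, X=1, Y=3, Z=0) weight 1/192
  (U=1, W=0, X=2, Y=2, Z=1) weight 1/192
  (U=1, W=0, X=2, Y=3, Z=0) weight 1/192
  (U=1, W=0, X=3, Y=2, Z=1) weight 1/192
  (U=1, W=0, X=3, Y=3, Z=0) weight 1/192
  (U=1, W=0, X=4, Y=2, Z=1) weight 1/192
  (U=1, W=0, X=4, Y=3, Z=0) weight 1/192
  … 56 more
Group by Y:
  weight(Y=2) = 37/168
  weight(Y=3) = 47/168
Total weight = 37/168 + 47/168 = 1/2
P(Y=2 | obs) = 37/168 / 1/2 = 37/84
P(Y=3 | obs) = 47/168 / 1/2 = 47/84
argmax = 3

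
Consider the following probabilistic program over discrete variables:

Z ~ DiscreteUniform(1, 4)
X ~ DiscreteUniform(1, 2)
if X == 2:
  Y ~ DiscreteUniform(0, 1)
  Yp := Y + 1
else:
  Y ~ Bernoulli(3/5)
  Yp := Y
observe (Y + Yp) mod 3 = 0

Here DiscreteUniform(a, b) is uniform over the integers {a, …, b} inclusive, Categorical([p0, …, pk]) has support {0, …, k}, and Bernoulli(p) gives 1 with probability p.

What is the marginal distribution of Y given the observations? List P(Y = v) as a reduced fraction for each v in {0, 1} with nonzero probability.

P(Y=0) = 4/9, P(Y=1) = 5/9

Enumerate traces; 8 have nonzero weight after conditioning:
  (Z=1, X=1, Y=0) weight 1/20
  (Z=1, X=2, Y=1) weight 1/16
  (Z=2, X=1, Y=0) weight 1/20
  (Z=2, X=2, Y=1) weight 1/16
  (Z=3, X=1, Y=0) weight 1/20
  (Z=3, X=2, Y=1) weight 1/16
  (Z=4, X=1, Y=0) weight 1/20
  (Z=4, X=2, Y=1) weight 1/16
Group by Y:
  weight(Y=0) = 1/5
  weight(Y=1) = 1/4
Total weight = 1/5 + 1/4 = 9/20
P(Y=0 | obs) = 1/5 / 9/20 = 4/9
P(Y=1 | obs) = 1/4 / 9/20 = 5/9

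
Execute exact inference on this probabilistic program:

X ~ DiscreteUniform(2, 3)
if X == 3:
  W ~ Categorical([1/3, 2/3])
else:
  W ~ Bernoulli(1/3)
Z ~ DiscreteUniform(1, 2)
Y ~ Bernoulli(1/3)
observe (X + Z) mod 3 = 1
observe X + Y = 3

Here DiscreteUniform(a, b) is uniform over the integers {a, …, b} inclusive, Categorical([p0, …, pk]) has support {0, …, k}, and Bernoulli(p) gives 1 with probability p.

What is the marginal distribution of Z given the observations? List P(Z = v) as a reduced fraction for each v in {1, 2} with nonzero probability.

P(Z=1) = 2/3, P(Z=2) = 1/3

Enumerate traces; 4 have nonzero weight after conditioning:
  (X=2, W=0, Z=2, Y=1) weight 1/18
  (X=2, W=1, Z=2, Y=1) weight 1/36
  (X=3, W=0, Z=1, Y=0) weight 1/18
  (X=3, W=1, Z=1, Y=0) weight 1/9
Group by Z:
  weight(Z=1) = 1/6
  weight(Z=2) = 1/12
Total weight = 1/6 + 1/12 = 1/4
P(Z=1 | obs) = 1/6 / 1/4 = 2/3
P(Z=2 | obs) = 1/12 / 1/4 = 1/3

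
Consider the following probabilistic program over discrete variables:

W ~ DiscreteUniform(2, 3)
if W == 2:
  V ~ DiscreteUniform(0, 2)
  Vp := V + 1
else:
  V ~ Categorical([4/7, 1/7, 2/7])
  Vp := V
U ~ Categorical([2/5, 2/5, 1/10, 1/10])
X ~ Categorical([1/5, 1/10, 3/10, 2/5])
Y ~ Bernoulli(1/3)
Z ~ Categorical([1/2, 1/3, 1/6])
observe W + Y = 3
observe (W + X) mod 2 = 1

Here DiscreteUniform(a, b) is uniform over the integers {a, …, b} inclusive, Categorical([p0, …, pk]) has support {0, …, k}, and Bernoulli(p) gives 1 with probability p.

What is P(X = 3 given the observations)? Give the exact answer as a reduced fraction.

Enumerate traces; 144 have nonzero weight after conditioning:
  (W=2, V=0, U=0, X=1, Y=1, Z=0) weight 1/900
  (W=2, V=0, U=0, X=1, Y=1, Z=1) weight 1/1350
  (W=2, V=0, U=0, X=1, Y=1, Z=2) weight 1/2700
  (W=2, V=0, U=0, X=3, Y=1, Z=0) weight 1/225
  (W=2, V=0, U=0, X=3, Y=1, Z=1) weight 2/675
  (W=2, V=0, U=0, X=3, Y=1, Z=2) weight 1/675
  (W=2, V=0, U=1, X=1, Y=1, Z=0) weight 1/900
  (W=2, V=0, U=1, X=1, Y=1, Z=1) weight 1/1350
  (W=3, V=0, U=0, X=0, Y=0, Z=0) weight 4/525
  (W=3, V=0, U=0, X=2, Y=0, Z=0) weight 2/175
  … 134 more
Group by X:
  weight(X=0) = 1/15
  weight(X=1) = 1/60
  weight(X=2) = 1/10
  weight(X=3) = 1/15
Total weight = 1/15 + 1/60 + 1/10 + 1/15 = 1/4
P(X=0 | obs) = 1/15 / 1/4 = 4/15
P(X=1 | obs) = 1/60 / 1/4 = 1/15
P(X=2 | obs) = 1/10 / 1/4 = 2/5
P(X=3 | obs) = 1/15 / 1/4 = 4/15

P(X = 3 | obs) = 4/15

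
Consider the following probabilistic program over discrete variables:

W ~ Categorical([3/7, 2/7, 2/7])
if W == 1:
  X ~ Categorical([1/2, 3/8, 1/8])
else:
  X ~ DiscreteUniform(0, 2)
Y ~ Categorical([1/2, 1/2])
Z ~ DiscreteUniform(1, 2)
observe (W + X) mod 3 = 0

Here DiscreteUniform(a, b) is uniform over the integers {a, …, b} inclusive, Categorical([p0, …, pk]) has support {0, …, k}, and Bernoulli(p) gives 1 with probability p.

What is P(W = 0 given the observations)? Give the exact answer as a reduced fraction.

P(W = 0 | obs) = 12/23

Enumerate traces; 12 have nonzero weight after conditioning:
  (W=0, X=0, Y=0, Z=1) weight 1/28
  (W=0, X=0, Y=0, Z=2) weight 1/28
  (W=0, X=0, Y=1, Z=1) weight 1/28
  (W=0, X=0, Y=1, Z=2) weight 1/28
  (W=1, X=2, Y=0, Z=1) weight 1/112
  (W=1, X=2, Y=0, Z=2) weight 1/112
  (W=1, X=2, Y=1, Z=1) weight 1/112
  (W=1, X=2, Y=1, Z=2) weight 1/112
  (W=2, X=1, Y=0, Z=1) weight 1/42
  … 3 more
Group by W:
  weight(W=0) = 1/7
  weight(W=1) = 1/28
  weight(W=2) = 2/21
Total weight = 1/7 + 1/28 + 2/21 = 23/84
P(W=0 | obs) = 1/7 / 23/84 = 12/23
P(W=1 | obs) = 1/28 / 23/84 = 3/23
P(W=2 | obs) = 2/21 / 23/84 = 8/23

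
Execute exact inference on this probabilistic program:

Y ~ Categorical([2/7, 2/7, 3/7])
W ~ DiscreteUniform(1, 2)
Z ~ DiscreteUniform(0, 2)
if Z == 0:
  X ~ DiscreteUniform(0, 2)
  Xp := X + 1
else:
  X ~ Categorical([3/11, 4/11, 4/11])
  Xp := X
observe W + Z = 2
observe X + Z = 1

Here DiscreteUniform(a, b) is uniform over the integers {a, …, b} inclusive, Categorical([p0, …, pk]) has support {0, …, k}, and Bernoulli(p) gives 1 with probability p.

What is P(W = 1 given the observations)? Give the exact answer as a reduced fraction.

Enumerate traces; 6 have nonzero weight after conditioning:
  (Y=0, W=1, Z=1, X=0) weight 1/77
  (Y=0, W=2, Z=0, X=1) weight 1/63
  (Y=1, W=1, Z=1, X=0) weight 1/77
  (Y=1, W=2, Z=0, X=1) weight 1/63
  (Y=2, W=1, Z=1, X=0) weight 3/154
  (Y=2, W=2, Z=0, X=1) weight 1/42
Group by W:
  weight(W=1) = 1/22
  weight(W=2) = 1/18
Total weight = 1/22 + 1/18 = 10/99
P(W=1 | obs) = 1/22 / 10/99 = 9/20
P(W=2 | obs) = 1/18 / 10/99 = 11/20

P(W = 1 | obs) = 9/20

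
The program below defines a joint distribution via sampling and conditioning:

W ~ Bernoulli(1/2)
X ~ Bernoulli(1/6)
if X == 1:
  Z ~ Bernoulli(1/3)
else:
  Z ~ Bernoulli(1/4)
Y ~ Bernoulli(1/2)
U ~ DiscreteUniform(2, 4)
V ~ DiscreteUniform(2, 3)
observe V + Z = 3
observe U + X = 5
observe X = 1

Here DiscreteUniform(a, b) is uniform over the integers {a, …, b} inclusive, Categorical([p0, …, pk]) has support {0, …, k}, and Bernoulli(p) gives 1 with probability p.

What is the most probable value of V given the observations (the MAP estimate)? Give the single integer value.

argmax_v P(V = v | obs) = 3

Enumerate traces; 8 have nonzero weight after conditioning:
  (W=0, X=1, Z=0, Y=0, U=4, V=3) weight 1/216
  (W=0, X=1, Z=0, Y=1, U=4, V=3) weight 1/216
  (W=0, X=1, Z=1, Y=0, U=4, V=2) weight 1/432
  (W=0, X=1, Z=1, Y=1, U=4, V=2) weight 1/432
  (W=1, X=1, Z=0, Y=0, U=4, V=3) weight 1/216
  (W=1, X=1, Z=0, Y=1, U=4, V=3) weight 1/216
  (W=1, X=1, Z=1, Y=0, U=4, V=2) weight 1/432
  (W=1, X=1, Z=1, Y=1, U=4, V=2) weight 1/432
Group by V:
  weight(V=2) = 1/108
  weight(V=3) = 1/54
Total weight = 1/108 + 1/54 = 1/36
P(V=2 | obs) = 1/108 / 1/36 = 1/3
P(V=3 | obs) = 1/54 / 1/36 = 2/3
argmax = 3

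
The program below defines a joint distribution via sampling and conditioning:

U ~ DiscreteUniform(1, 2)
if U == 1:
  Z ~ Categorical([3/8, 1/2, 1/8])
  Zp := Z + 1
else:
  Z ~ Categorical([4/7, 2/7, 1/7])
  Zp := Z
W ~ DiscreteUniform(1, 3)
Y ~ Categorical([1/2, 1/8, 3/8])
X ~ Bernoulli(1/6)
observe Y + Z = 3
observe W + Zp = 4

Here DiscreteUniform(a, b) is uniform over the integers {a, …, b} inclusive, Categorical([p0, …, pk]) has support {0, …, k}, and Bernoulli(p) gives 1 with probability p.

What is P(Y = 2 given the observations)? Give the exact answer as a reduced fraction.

P(Y = 2 | obs) = 44/49

Enumerate traces; 8 have nonzero weight after conditioning:
  (U=1, Z=1, W=2, Y=2, X=0) weight 5/192
  (U=1, Z=1, W=2, Y=2, X=1) weight 1/192
  (U=1, Z=2, W=1, Y=1, X=0) weight 5/2304
  (U=1, Z=2, W=1, Y=1, X=1) weight 1/2304
  (U=2, Z=1, W=3, Y=2, X=0) weight 5/336
  (U=2, Z=1, W=3, Y=2, X=1) weight 1/336
  (U=2, Z=2, W=2, Y=1, X=0) weight 5/2016
  (U=2, Z=2, W=2, Y=1, X=1) weight 1/2016
Group by Y:
  weight(Y=1) = 5/896
  weight(Y=2) = 11/224
Total weight = 5/896 + 11/224 = 7/128
P(Y=1 | obs) = 5/896 / 7/128 = 5/49
P(Y=2 | obs) = 11/224 / 7/128 = 44/49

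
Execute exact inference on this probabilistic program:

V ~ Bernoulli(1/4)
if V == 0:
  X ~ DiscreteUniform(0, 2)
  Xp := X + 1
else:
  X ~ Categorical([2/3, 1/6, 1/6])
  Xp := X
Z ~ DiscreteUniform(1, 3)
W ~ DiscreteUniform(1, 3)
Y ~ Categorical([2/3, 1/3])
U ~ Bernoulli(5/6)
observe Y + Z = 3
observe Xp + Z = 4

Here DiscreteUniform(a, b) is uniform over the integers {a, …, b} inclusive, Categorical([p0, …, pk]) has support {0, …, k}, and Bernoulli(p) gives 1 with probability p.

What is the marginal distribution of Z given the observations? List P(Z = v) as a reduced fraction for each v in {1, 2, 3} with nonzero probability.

Enumerate traces; 24 have nonzero weight after conditioning:
  (V=0, X=0, Z=3, W=1, Y=0, U=0) weight 1/324
  (V=0, X=0, Z=3, W=1, Y=0, U=1) weight 5/324
  (V=0, X=0, Z=3, W=2, Y=0, U=0) weight 1/324
  (V=0, X=0, Z=3, W=2, Y=0, U=1) weight 5/324
  (V=0, X=0, Z=3, W=3, Y=0, U=0) weight 1/324
  (V=0, X=0, Z=3, W=3, Y=0, U=1) weight 5/324
  (V=0, X=1, Z=2, W=1, Y=1, U=0) weight 1/648
  (V=0, X=1, Z=2, W=1, Y=1, U=1) weight 5/648
  … 16 more
Group by Z:
  weight(Z=2) = 7/216
  weight(Z=3) = 7/108
Total weight = 7/216 + 7/108 = 7/72
P(Z=2 | obs) = 7/216 / 7/72 = 1/3
P(Z=3 | obs) = 7/108 / 7/72 = 2/3

P(Z=2) = 1/3, P(Z=3) = 2/3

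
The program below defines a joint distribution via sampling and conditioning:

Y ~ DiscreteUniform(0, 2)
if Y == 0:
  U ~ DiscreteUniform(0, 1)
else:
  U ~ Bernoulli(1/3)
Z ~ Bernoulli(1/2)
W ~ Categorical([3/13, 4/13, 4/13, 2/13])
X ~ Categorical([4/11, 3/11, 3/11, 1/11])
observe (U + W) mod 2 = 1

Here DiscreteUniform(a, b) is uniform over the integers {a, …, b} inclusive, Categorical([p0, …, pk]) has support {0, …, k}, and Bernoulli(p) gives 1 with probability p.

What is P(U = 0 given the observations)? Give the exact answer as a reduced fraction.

P(U = 0 | obs) = 66/115

Enumerate traces; 96 have nonzero weight after conditioning:
  (Y=0, U=0, Z=0, W=1, X=0) weight 4/429
  (Y=0, U=0, Z=0, W=1, X=1) weight 1/143
  (Y=0, U=0, Z=0, W=1, X=2) weight 1/143
  (Y=0, U=0, Z=0, W=1, X=3) weight 1/429
  (Y=0, U=0, Z=0, W=3, X=0) weight 2/429
  (Y=0, U=0, Z=0, W=3, X=1) weight 1/286
  (Y=0, U=0, Z=0, W=3, X=2) weight 1/286
  (Y=0, U=0, Z=0, W=3, X=3) weight 1/858
  (Y=0, U=1, Z=0, W=0, X=0) weight 1/143
  … 87 more
Group by U:
  weight(U=0) = 11/39
  weight(U=1) = 49/234
Total weight = 11/39 + 49/234 = 115/234
P(U=0 | obs) = 11/39 / 115/234 = 66/115
P(U=1 | obs) = 49/234 / 115/234 = 49/115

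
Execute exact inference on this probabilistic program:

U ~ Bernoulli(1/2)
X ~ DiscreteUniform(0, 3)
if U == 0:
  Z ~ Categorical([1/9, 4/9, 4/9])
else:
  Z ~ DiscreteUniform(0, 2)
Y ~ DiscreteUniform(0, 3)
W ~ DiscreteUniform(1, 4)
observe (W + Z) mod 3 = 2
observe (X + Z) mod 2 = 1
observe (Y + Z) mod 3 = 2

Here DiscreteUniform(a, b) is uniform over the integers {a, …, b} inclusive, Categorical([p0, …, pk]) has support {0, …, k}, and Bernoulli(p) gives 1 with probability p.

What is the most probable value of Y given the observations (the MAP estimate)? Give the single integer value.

argmax_v P(Y = v | obs) = 1

Enumerate traces; 20 have nonzero weight after conditioning:
  (U=0, X=0, Z=1, Y=1, W=1) weight 1/288
  (U=0, X=0, Z=1, Y=1, W=4) weight 1/288
  (U=0, X=1, Z=0, Y=2, W=2) weight 1/1152
  (U=0, X=1, Z=2, Y=0, W=3) weight 1/288
  (U=0, X=1, Z=2, Y=3, W=3) weight 1/288
  (U=0, X=2, Z=1, Y=1, W=1) weight 1/288
  (U=0, X=2, Z=1, Y=1, W=4) weight 1/288
  (U=0, X=3, Z=0, Y=2, W=2) weight 1/1152
  … 12 more
Group by Y:
  weight(Y=0) = 7/576
  weight(Y=1) = 7/288
  weight(Y=2) = 1/144
  weight(Y=3) = 7/576
Total weight = 7/576 + 7/288 + 1/144 + 7/576 = 1/18
P(Y=0 | obs) = 7/576 / 1/18 = 7/32
P(Y=1 | obs) = 7/288 / 1/18 = 7/16
P(Y=2 | obs) = 1/144 / 1/18 = 1/8
P(Y=3 | obs) = 7/576 / 1/18 = 7/32
argmax = 1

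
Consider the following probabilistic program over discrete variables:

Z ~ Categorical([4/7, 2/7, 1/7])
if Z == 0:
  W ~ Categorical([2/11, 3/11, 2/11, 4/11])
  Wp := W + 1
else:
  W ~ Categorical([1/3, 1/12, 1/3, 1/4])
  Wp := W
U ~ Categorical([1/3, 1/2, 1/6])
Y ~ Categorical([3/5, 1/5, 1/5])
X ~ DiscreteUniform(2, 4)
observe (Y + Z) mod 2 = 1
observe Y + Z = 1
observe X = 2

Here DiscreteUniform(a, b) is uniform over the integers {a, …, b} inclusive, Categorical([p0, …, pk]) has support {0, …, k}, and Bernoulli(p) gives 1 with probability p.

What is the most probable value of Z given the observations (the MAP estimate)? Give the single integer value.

argmax_v P(Z = v | obs) = 1

Enumerate traces; 24 have nonzero weight after conditioning:
  (Z=0, W=0, U=0, Y=1, X=2) weight 8/3465
  (Z=0, W=0, U=1, Y=1, X=2) weight 4/1155
  (Z=0, W=0, U=2, Y=1, X=2) weight 4/3465
  (Z=0, W=1, U=0, Y=1, X=2) weight 4/1155
  (Z=0, W=1, U=1, Y=1, X=2) weight 2/385
  (Z=0, W=1, U=2, Y=1, X=2) weight 2/1155
  (Z=0, W=2, U=0, Y=1, X=2) weight 8/3465
  (Z=0, W=2, U=1, Y=1, X=2) weight 4/1155
  (Z=1, W=0, U=0, Y=0, X=2) weight 2/315
  … 15 more
Group by Z:
  weight(Z=0) = 4/105
  weight(Z=1) = 2/35
Total weight = 4/105 + 2/35 = 2/21
P(Z=0 | obs) = 4/105 / 2/21 = 2/5
P(Z=1 | obs) = 2/35 / 2/21 = 3/5
argmax = 1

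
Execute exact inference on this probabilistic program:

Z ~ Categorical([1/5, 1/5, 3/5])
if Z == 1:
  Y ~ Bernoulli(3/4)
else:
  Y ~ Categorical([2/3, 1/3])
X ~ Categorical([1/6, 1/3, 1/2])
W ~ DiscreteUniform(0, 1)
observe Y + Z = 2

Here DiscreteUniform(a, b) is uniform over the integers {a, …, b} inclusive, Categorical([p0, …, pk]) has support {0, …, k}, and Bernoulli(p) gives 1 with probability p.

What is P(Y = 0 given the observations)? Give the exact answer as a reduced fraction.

P(Y = 0 | obs) = 8/11

Enumerate traces; 12 have nonzero weight after conditioning:
  (Z=1, Y=1, X=0, W=0) weight 1/80
  (Z=1, Y=1, X=0, W=1) weight 1/80
  (Z=1, Y=1, X=1, W=0) weight 1/40
  (Z=1, Y=1, X=1, W=1) weight 1/40
  (Z=1, Y=1, X=2, W=0) weight 3/80
  (Z=1, Y=1, X=2, W=1) weight 3/80
  (Z=2, Y=0, X=0, W=0) weight 1/30
  (Z=2, Y=0, X=0, W=1) weight 1/30
  … 4 more
Group by Y:
  weight(Y=0) = 2/5
  weight(Y=1) = 3/20
Total weight = 2/5 + 3/20 = 11/20
P(Y=0 | obs) = 2/5 / 11/20 = 8/11
P(Y=1 | obs) = 3/20 / 11/20 = 3/11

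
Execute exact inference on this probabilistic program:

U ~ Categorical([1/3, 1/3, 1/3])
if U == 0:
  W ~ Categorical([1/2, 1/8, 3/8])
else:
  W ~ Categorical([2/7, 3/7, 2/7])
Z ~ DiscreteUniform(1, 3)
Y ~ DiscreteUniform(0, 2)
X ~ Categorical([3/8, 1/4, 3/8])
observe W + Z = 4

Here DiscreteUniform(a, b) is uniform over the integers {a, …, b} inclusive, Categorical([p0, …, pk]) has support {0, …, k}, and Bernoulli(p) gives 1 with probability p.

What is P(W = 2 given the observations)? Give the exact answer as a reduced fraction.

P(W = 2 | obs) = 53/108

Enumerate traces; 54 have nonzero weight after conditioning:
  (U=0, W=1, Z=3, Y=0, X=0) weight 1/576
  (U=0, W=1, Z=3, Y=0, X=1) weight 1/864
  (U=0, W=1, Z=3, Y=0, X=2) weight 1/576
  (U=0, W=1, Z=3, Y=1, X=0) weight 1/576
  (U=0, W=1, Z=3, Y=1, X=1) weight 1/864
  (U=0, W=1, Z=3, Y=1, X=2) weight 1/576
  (U=0, W=1, Z=3, Y=2, X=0) weight 1/576
  (U=0, W=1, Z=3, Y=2, X=1) weight 1/864
  (U=0, W=2, Z=2, Y=0, X=0) weight 1/192
  … 45 more
Group by W:
  weight(W=1) = 55/504
  weight(W=2) = 53/504
Total weight = 55/504 + 53/504 = 3/14
P(W=1 | obs) = 55/504 / 3/14 = 55/108
P(W=2 | obs) = 53/504 / 3/14 = 53/108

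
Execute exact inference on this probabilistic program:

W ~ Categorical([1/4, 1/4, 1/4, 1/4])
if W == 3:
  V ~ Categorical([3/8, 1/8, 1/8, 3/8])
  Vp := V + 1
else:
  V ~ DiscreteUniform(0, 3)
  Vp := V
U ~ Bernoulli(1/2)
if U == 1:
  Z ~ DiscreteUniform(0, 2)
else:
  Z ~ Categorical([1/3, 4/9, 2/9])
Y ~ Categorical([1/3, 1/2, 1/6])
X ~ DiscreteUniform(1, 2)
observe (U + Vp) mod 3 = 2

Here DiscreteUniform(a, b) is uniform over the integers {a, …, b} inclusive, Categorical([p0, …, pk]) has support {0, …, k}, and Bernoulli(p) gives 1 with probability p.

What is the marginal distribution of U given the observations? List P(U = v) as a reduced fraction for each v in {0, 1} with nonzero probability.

P(U=0) = 7/19, P(U=1) = 12/19

Enumerate traces; 162 have nonzero weight after conditioning:
  (W=0, V=1, U=1, Z=0, Y=0, X=1) weight 1/576
  (W=0, V=1, U=1, Z=0, Y=0, X=2) weight 1/576
  (W=0, V=1, U=1, Z=0, Y=1, X=1) weight 1/384
  (W=0, V=1, U=1, Z=0, Y=1, X=2) weight 1/384
  (W=0, V=1, U=1, Z=0, Y=2, X=1) weight 1/1152
  (W=0, V=1, U=1, Z=0, Y=2, X=2) weight 1/1152
  (W=0, V=1, U=1, Z=1, Y=0, X=1) weight 1/576
  (W=0, V=1, U=1, Z=1, Y=0, X=2) weight 1/576
  (W=0, V=2, U=0, Z=0, Y=0, X=1) weight 1/576
  … 153 more
Group by U:
  weight(U=0) = 7/64
  weight(U=1) = 3/16
Total weight = 7/64 + 3/16 = 19/64
P(U=0 | obs) = 7/64 / 19/64 = 7/19
P(U=1 | obs) = 3/16 / 19/64 = 12/19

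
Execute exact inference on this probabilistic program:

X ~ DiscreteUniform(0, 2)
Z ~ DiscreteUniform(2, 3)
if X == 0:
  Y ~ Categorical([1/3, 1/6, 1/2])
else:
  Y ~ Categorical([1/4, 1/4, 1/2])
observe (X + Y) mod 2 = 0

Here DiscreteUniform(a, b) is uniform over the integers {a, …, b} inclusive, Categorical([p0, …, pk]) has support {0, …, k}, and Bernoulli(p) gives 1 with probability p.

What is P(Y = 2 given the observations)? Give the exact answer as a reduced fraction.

Enumerate traces; 10 have nonzero weight after conditioning:
  (X=0, Z=2, Y=0) weight 1/18
  (X=0, Z=2, Y=2) weight 1/12
  (X=0, Z=3, Y=0) weight 1/18
  (X=0, Z=3, Y=2) weight 1/12
  (X=1, Z=2, Y=1) weight 1/24
  (X=1, Z=3, Y=1) weight 1/24
  (X=2, Z=2, Y=0) weight 1/24
  (X=2, Z=2, Y=2) weight 1/12
  … 2 more
Group by Y:
  weight(Y=0) = 7/36
  weight(Y=1) = 1/12
  weight(Y=2) = 1/3
Total weight = 7/36 + 1/12 + 1/3 = 11/18
P(Y=0 | obs) = 7/36 / 11/18 = 7/22
P(Y=1 | obs) = 1/12 / 11/18 = 3/22
P(Y=2 | obs) = 1/3 / 11/18 = 6/11

P(Y = 2 | obs) = 6/11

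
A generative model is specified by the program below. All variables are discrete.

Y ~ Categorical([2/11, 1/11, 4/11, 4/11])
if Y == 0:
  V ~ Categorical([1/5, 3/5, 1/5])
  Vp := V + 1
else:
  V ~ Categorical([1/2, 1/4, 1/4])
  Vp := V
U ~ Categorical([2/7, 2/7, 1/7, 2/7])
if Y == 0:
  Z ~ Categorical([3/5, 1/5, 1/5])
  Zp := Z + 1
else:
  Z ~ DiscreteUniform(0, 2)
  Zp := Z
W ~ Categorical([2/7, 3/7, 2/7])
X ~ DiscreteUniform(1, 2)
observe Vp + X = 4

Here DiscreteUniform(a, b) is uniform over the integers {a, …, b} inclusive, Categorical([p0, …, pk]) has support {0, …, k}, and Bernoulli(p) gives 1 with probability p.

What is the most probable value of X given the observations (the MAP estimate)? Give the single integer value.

argmax_v P(X = v | obs) = 2

Enumerate traces; 180 have nonzero weight after conditioning:
  (Y=0, V=1, U=0, Z=0, W=0, X=2) weight 36/13475
  (Y=0, V=1, U=0, Z=0, W=1, X=2) weight 54/13475
  (Y=0, V=1, U=0, Z=0, W=2, X=2) weight 36/13475
  (Y=0, V=1, U=0, Z=1, W=0, X=2) weight 12/13475
  (Y=0, V=1, U=0, Z=1, W=1, X=2) weight 18/13475
  (Y=0, V=1, U=0, Z=1, W=2, X=2) weight 12/13475
  (Y=0, V=1, U=0, Z=2, W=0, X=2) weight 12/13475
  (Y=0, V=1, U=0, Z=2, W=1, X=2) weight 18/13475
  (Y=0, V=2, U=0, Z=0, W=0, X=1) weight 12/13475
  … 171 more
Group by X:
  weight(X=1) = 1/55
  weight(X=2) = 69/440
Total weight = 1/55 + 69/440 = 7/40
P(X=1 | obs) = 1/55 / 7/40 = 8/77
P(X=2 | obs) = 69/440 / 7/40 = 69/77
argmax = 2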